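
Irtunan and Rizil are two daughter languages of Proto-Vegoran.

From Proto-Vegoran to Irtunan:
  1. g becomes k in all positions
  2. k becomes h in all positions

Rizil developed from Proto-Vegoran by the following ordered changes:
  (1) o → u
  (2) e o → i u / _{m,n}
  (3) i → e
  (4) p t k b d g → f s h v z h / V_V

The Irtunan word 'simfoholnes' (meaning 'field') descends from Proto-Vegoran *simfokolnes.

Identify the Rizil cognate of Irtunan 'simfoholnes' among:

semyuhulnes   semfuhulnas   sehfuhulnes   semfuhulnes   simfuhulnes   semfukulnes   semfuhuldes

semfuhulnes

Rizil: *simfokolnes > simfukulnes > semfukulnes > semfuhulnes  (by vowel merger, vowel merger, intervocalic lenition)
Only 'semfuhulnes' matches the regular Rizil development of *simfokolnes.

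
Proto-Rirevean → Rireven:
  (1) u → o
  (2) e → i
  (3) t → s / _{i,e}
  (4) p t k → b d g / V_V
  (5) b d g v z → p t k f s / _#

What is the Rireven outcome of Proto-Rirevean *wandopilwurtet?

Rireven: *wandopilwurtet > wandopilwortet > wandopilwortit > wandopilworsit > wandobilworsit  (by vowel merger, vowel merger, palatalisation, intervocalic voicing)

wandobilworsit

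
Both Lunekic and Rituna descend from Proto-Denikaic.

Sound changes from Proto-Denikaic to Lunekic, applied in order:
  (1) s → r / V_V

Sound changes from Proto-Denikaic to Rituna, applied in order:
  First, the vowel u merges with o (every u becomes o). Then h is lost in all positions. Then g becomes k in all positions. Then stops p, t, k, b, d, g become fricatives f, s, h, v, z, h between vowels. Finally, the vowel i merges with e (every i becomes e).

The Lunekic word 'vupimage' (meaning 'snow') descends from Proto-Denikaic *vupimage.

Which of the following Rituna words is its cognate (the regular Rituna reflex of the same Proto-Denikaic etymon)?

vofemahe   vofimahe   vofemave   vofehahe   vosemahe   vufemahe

vofemahe

Rituna: *vupimage > vopimage > vopimake > vofimahe > vofemahe  (by vowel merger, unconditioned shift, intervocalic lenition, vowel merger)
The other candidates each miss or misapply at least one Rituna change.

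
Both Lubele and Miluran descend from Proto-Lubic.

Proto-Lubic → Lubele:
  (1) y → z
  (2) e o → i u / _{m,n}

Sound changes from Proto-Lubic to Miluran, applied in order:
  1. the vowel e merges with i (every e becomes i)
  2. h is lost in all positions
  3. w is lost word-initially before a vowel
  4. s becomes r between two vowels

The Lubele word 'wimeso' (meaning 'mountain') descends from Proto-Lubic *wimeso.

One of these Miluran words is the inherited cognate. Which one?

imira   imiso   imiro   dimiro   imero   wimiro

imiro

Miluran: *wimeso
  wimeso → wimiso   [vowel merger]
  wimiso (rule 2 does not apply)
  wimiso → imiso   [glide loss]
  imiso → imiro   [rhotacism]
  giving Miluran imiro.
The other candidates each miss or misapply at least one Miluran change.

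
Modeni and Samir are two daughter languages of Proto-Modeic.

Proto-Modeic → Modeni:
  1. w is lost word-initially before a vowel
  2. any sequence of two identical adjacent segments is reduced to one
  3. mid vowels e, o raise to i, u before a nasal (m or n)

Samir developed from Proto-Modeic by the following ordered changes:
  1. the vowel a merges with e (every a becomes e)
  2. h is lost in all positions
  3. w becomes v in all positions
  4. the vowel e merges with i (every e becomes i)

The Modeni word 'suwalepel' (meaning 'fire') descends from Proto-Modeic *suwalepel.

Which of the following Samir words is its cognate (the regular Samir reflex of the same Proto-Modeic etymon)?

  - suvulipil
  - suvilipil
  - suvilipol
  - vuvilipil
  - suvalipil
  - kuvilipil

suvilipil

Samir: *suwalepel
  suwalepel → suwelepel   [vowel merger]
  suwelepel (rule 2 does not apply)
  suwelepel → suvelepel   [unconditioned shift]
  suvelepel → suvilipil   [vowel merger]
  giving Samir suvilipil.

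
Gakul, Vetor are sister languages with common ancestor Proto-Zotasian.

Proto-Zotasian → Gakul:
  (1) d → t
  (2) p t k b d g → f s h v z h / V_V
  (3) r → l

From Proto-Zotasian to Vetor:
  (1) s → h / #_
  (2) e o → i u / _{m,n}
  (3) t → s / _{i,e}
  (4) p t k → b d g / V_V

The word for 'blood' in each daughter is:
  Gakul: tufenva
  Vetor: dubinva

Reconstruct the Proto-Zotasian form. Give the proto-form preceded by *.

Position 4: Gakul has e, Vetor has i. Gakul preserves e here (none of its changes turn any other segment into e), so the proto-segment is *e.
Position 3: Gakul has f, Vetor has b. Taking the neighbouring segments as reconstructed: Gakul f could go back to *p or *f; Vetor b could go back to *p or *b — the one source consistent with every daughter is *p.
Position 1: Gakul has t, Vetor has d. Taking the neighbouring segments as reconstructed: Gakul t could go back to *t or *d; Vetor d can only go back to *d — the one source consistent with every daughter is *d.
Continuing position by position gives *dupenva; check it forward:
Gakul: start from *dupenva.
  rule 1 (unconditioned shift): dupenva → tupenva
  rule 2 (intervocalic lenition): tupenva → tufenva
  rule 3: no change — tufenva
  ⇒ Gakul tufenva
Vetor: *dupenva
  dupenva (rule 1 does not apply)
  dupenva → dupinva   [pre-nasal raising]
  dupinva (rule 3 does not apply)
  dupinva → dubinva   [intervocalic voicing]
  giving Vetor dubinva.
Only *dupenva yields all of Gakul tufenva, Vetor dubinva.

*dupenva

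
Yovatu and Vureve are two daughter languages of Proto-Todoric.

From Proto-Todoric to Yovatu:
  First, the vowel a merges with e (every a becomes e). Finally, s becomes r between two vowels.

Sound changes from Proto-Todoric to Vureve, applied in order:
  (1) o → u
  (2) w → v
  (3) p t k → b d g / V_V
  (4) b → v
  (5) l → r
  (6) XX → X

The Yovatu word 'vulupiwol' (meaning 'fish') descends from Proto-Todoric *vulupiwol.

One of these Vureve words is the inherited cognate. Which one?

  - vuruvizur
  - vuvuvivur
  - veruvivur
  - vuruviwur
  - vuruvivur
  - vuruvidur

Vureve: *vulupiwol > vulupiwul > vulupivul > vulubivul > vuluvivul > vuruvivur  (by vowel merger, unconditioned shift, intervocalic voicing, unconditioned shift, unconditioned shift)
The other candidates each miss or misapply at least one Vureve change.

vuruvivur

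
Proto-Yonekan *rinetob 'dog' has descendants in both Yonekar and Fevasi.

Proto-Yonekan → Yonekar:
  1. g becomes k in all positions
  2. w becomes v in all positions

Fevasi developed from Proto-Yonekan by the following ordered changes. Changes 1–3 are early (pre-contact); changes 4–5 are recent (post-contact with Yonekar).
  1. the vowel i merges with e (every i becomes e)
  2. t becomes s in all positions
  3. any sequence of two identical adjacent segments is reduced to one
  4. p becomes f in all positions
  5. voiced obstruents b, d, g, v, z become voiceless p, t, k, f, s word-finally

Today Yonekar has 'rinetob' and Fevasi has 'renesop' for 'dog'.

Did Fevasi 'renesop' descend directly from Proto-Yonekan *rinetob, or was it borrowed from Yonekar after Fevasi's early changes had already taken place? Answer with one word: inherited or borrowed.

If inherited, *rinetob would pass through all of Fevasi's changes:
Fevasi: *rinetob
  rinetob → renetob   [vowel merger]
  renetob → renesob   [unconditioned shift]
  renesob (rule 3 does not apply)
  renesob (rule 4 does not apply)
  renesob → renesop   [final devoicing]
  giving Fevasi renesop.
If borrowed from Yonekar 'rinetob' after the early changes, it would undergo only the recent ones:
  rule 4 (unconditioned shift): no change (rinetob)
  rule 5 (final devoicing): rinetob → rinetop
  ⇒ as a loan: rinetop
Fevasi 'renesop' matches the inherited outcome exactly, so it is an inherited cognate, not a loan.

inherited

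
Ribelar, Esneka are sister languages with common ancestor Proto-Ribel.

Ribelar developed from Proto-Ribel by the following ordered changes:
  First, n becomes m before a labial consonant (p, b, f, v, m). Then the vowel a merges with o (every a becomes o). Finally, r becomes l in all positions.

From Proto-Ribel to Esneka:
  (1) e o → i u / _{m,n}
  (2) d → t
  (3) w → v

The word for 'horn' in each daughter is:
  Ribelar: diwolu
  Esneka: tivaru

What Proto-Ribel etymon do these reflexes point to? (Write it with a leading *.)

Position 4: Ribelar has o, Esneka has a. Esneka preserves a here (none of its changes turn any other segment into a), so the proto-segment is *a.
Position 3: Ribelar has w, Esneka has v. Ribelar preserves w here (none of its changes turn any other segment into w), so the proto-segment is *w.
Position 5: Ribelar has l, Esneka has r. Esneka preserves r here (none of its changes turn any other segment into r), so the proto-segment is *r.
Verify the candidate proto-form against each daughter:
Ribelar: start from *diwaru.
  rule 1: no change — diwaru
  rule 2 (vowel merger): diwaru → diworu
  rule 3 (unconditioned shift): diworu → diwolu
  ⇒ Ribelar diwolu
Esneka: *diwaru
  diwaru (rule 1 does not apply)
  diwaru → tiwaru   [unconditioned shift]
  tiwaru → tivaru   [unconditioned shift]
  giving Esneka tivaru.
No other proto-form is consistent with every reflex, so the reconstruction is *diwaru.

*diwaru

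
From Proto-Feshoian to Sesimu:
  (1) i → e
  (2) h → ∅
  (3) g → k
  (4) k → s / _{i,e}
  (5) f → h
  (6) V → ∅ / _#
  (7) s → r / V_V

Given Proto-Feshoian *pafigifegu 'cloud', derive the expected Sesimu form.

Sesimu: start from *pafigifegu.
  rule 1 (vowel merger): pafigifegu → pafegefegu
  rule 2: no change — pafegefegu
  rule 3 (unconditioned shift): pafegefegu → pafekefeku
  rule 4 (palatalisation): pafekefeku → pafesefeku
  rule 5 (unconditioned shift): pafesefeku → paheseheku
  rule 6 (apocope): paheseheku → pahesehek
  rule 7 (rhotacism): pahesehek → paherehek
  ⇒ Sesimu paherehek

paherehek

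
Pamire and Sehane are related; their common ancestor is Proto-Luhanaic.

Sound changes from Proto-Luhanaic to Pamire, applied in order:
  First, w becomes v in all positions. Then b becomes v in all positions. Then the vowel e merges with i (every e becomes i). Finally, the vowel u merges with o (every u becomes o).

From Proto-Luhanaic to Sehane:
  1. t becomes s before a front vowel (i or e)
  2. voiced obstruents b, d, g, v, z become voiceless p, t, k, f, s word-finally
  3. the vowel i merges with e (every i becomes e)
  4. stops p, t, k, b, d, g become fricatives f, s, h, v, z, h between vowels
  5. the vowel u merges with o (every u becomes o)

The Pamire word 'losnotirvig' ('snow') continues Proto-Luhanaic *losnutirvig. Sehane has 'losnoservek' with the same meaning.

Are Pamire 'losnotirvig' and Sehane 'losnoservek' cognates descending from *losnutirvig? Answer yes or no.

Derive the expected Sehane reflex of *losnutirvig:
Sehane: *losnutirvig > losnusirvig > losnusirvik > losnuservek > losnoservek  (by palatalisation, final devoicing, vowel merger, vowel merger)
Sehane 'losnoservek' matches the regular reflex exactly, so the pair is cognate.

yes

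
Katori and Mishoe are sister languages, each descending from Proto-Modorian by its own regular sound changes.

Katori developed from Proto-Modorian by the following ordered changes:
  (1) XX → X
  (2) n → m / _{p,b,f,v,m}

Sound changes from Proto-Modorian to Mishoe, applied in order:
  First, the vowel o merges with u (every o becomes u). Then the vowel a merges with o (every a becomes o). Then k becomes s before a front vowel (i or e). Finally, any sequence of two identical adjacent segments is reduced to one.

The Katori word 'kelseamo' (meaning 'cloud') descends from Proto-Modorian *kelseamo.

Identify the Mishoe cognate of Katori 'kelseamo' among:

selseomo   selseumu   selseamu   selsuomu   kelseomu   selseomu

selseomu

Mishoe: *kelseamo > kelseamu > kelseomu > selseomu  (by vowel merger, vowel merger, palatalisation)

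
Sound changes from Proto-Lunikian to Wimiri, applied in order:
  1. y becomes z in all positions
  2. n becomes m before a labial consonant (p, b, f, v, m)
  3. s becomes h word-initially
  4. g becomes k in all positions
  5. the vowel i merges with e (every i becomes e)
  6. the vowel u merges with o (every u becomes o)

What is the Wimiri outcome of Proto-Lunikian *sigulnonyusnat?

hekolnonzosnat

Wimiri: *sigulnonyusnat
  sigulnonyusnat → sigulnonzusnat   [unconditioned shift]
  sigulnonzusnat (rule 2 does not apply)
  sigulnonzusnat → higulnonzusnat   [debuccalisation]
  higulnonzusnat → hikulnonzusnat   [unconditioned shift]
  hikulnonzusnat → hekulnonzusnat   [vowel merger]
  hekulnonzusnat → hekolnonzosnat   [vowel merger]
  giving Wimiri hekolnonzosnat.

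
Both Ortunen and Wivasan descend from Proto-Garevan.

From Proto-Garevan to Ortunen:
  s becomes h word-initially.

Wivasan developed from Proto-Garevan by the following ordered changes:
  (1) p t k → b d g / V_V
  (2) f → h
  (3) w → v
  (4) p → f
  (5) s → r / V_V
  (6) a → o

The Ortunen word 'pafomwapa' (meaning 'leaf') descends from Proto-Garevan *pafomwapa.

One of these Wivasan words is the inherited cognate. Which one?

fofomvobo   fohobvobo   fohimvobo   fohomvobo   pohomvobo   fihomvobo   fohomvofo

Wivasan: start from *pafomwapa.
  rule 1 (intervocalic voicing): pafomwapa → pafomwaba
  rule 2 (unconditioned shift): pafomwaba → pahomwaba
  rule 3 (unconditioned shift): pahomwaba → pahomvaba
  rule 4 (unconditioned shift): pahomvaba → fahomvaba
  rule 5: no change — fahomvaba
  rule 6 (vowel merger): fahomvaba → fohomvobo
  ⇒ Wivasan fohomvobo
Among the options, 'fohomvobo' alone shows every Wivasan change applied in order.

fohomvobo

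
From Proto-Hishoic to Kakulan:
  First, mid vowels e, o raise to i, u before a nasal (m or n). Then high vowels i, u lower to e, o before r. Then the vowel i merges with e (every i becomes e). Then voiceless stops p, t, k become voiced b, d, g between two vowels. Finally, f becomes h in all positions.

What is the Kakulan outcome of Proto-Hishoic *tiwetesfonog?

Kakulan: *tiwetesfonog
  tiwetesfonog → tiwetesfunog   [pre-nasal raising]
  tiwetesfunog (rule 2 does not apply)
  tiwetesfunog → tewetesfunog   [vowel merger]
  tewetesfunog → tewedesfunog   [intervocalic voicing]
  tewedesfunog → tewedeshunog   [unconditioned shift]
  giving Kakulan tewedeshunog.

tewedeshunog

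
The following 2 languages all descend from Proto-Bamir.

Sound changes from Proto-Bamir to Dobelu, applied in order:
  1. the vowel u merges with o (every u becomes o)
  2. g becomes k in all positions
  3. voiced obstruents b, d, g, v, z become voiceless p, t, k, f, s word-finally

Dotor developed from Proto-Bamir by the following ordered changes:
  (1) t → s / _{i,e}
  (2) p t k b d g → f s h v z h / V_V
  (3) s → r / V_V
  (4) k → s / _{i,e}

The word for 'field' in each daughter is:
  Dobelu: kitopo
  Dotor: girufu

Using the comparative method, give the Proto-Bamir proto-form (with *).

Position 3: Dobelu has t, Dotor has r. Taking the neighbouring segments as reconstructed: Dobelu t can only go back to *t; Dotor r could go back to *t or *s or *r — the one source consistent with every daughter is *t.
Position 4: Dobelu has o, Dotor has u. Dotor preserves u here (none of its changes turn any other segment into u), so the proto-segment is *u.
Position 6: Dobelu has o, Dotor has u. Dotor preserves u here (none of its changes turn any other segment into u), so the proto-segment is *u.
Verify the candidate proto-form against each daughter:
Dobelu: start from *gitupu.
  rule 1 (vowel merger): gitupu → gitopo
  rule 2 (unconditioned shift): gitopo → kitopo
  rule 3: no change — kitopo
  ⇒ Dobelu kitopo
Dotor: start from *gitupu.
  rule 1: no change — gitupu
  rule 2 (intervocalic lenition): gitupu → gisufu
  rule 3 (rhotacism): gisufu → girufu
  rule 4: no change — girufu
  ⇒ Dotor girufu
No other proto-form is consistent with every reflex, so the reconstruction is *gitupu.

*gitupu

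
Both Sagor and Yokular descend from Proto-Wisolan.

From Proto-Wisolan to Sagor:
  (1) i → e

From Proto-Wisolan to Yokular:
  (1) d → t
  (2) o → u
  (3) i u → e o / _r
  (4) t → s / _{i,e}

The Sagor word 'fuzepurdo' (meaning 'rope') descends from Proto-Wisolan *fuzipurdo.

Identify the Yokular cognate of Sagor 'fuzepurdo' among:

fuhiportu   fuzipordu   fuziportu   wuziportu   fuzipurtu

fuziportu

Yokular: start from *fuzipurdo.
  rule 1 (unconditioned shift): fuzipurdo → fuzipurto
  rule 2 (vowel merger): fuzipurto → fuzipurtu
  rule 3 (pre-rhotic lowering): fuzipurtu → fuziportu
  rule 4: no change — fuziportu
  ⇒ Yokular fuziportu
Only 'fuziportu' matches the regular Yokular development of *fuzipurdo.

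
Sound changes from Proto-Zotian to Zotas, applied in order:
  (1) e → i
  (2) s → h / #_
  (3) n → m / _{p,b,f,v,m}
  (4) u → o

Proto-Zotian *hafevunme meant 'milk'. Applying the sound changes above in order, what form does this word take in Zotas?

hafivommi

Zotas: start from *hafevunme.
  rule 1 (vowel merger): hafevunme → hafivunmi
  rule 2: no change — hafivunmi
  rule 3 (nasal place assimilation): hafivunmi → hafivummi
  rule 4 (vowel merger): hafivummi → hafivommi
  ⇒ Zotas hafivommi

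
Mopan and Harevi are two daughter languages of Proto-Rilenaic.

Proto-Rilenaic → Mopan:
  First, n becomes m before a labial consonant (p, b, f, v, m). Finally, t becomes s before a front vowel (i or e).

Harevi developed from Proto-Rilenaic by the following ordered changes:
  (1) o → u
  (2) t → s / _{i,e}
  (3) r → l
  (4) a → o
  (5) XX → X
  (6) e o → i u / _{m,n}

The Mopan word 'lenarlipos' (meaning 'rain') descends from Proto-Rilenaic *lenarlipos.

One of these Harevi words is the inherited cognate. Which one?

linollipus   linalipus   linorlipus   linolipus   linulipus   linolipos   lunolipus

Harevi: *lenarlipos > lenarlipus > lenallipus > lenollipus > lenolipus > linolipus  (by vowel merger, unconditioned shift, vowel merger, degemination, pre-nasal raising)
Among the options, 'linolipus' alone shows every Harevi change applied in order.

linolipus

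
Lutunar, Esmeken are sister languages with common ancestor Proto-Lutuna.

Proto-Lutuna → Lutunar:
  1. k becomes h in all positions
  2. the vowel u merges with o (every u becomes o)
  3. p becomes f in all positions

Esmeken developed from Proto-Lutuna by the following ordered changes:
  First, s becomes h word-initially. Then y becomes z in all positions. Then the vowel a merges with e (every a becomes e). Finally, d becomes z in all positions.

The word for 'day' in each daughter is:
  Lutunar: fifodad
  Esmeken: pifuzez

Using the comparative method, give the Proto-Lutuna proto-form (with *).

Position 5: Lutunar has d, Esmeken has z. Lutunar preserves d here (none of its changes turn any other segment into d), so the proto-segment is *d.
Position 7: Lutunar has d, Esmeken has z. Lutunar preserves d here (none of its changes turn any other segment into d), so the proto-segment is *d.
Verify the candidate proto-form against each daughter:
Lutunar: *pifudad > pifodad > fifodad  (by vowel merger, unconditioned shift)
Esmeken: start from *pifudad.
  rule 1: no change — pifudad
  rule 2: no change — pifudad
  rule 3 (vowel merger): pifudad → pifuded
  rule 4 (unconditioned shift): pifuded → pifuzez
  ⇒ Esmeken pifuzez
Only *pifudad yields all of Lutunar fifodad, Esmeken pifuzez.

*pifudad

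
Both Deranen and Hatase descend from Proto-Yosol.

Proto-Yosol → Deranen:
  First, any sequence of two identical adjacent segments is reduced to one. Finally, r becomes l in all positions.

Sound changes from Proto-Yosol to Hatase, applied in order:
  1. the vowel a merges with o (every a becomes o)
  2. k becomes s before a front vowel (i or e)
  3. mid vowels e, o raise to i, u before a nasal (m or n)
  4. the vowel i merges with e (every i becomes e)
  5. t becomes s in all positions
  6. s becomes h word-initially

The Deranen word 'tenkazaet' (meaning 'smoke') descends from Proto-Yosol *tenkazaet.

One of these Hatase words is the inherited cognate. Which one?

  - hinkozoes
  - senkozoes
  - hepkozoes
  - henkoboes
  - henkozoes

henkozoes

Hatase: *tenkazaet
  tenkazaet → tenkozoet   [vowel merger]
  tenkozoet (rule 2 does not apply)
  tenkozoet → tinkozoet   [pre-nasal raising]
  tinkozoet → tenkozoet   [vowel merger]
  tenkozoet → senkozoes   [unconditioned shift]
  senkozoes → henkozoes   [debuccalisation]
  giving Hatase henkozoes.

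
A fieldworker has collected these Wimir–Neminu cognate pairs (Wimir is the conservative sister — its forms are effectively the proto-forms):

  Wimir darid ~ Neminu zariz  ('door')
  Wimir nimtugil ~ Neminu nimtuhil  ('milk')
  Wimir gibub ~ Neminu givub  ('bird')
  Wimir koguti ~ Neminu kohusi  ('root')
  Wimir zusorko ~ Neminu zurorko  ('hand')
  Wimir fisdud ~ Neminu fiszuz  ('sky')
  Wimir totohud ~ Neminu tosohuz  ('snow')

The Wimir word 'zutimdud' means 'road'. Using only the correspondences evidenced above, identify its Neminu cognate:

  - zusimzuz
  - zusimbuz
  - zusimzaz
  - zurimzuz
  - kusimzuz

koguti ~ kohusi — Wimir t corresponds to Neminu s between vowels (before a front vowel).
fisdud ~ fiszuz — Wimir d corresponds to Neminu z after a consonant, before a back vowel.
darid ~ zariz, fisdud ~ fiszuz — Wimir d corresponds to Neminu z word-finally.
Applying these to Wimir 'zutimdud':
  zutimdud → zusimdud   (t→s between vowels (before a front vowel))
  zusimdud → zusimzud   (d→z after a consonant, before a back vowel)
  zusimzud → zusimzuz   (d→z word-finally)
So the Neminu cognate is 'zusimzuz'.

zusimzuz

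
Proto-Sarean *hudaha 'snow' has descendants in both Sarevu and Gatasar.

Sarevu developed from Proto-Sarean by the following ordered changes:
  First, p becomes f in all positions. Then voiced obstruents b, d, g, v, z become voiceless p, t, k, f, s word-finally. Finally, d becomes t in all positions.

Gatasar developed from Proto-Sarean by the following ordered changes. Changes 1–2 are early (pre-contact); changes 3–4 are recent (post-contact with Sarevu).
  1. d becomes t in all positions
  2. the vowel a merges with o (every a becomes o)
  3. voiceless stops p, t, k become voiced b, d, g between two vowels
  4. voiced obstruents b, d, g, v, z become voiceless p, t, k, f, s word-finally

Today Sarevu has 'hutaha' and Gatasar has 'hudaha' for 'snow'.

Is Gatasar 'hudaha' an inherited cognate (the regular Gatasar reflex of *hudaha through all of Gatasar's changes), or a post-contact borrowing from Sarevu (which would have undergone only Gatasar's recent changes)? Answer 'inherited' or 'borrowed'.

borrowed

If inherited, *hudaha would pass through all of Gatasar's changes:
Gatasar: *hudaha
  hudaha → hutaha   [unconditioned shift]
  hutaha → hutoho   [vowel merger]
  hutoho → hudoho   [intervocalic voicing]
  hudoho (rule 4 does not apply)
  giving Gatasar hudoho.
If borrowed from Sarevu 'hutaha' after the early changes, it would undergo only the recent ones:
  rule 3 (intervocalic voicing): hutaha → hudaha
  rule 4 (final devoicing): no change (hudaha)
  ⇒ as a loan: hudaha
Gatasar 'hudaha' matches the loan outcome 'hudaha', not the inherited 'hudoho' — it skipped the early Gatasar changes, so it was borrowed from Sarevu.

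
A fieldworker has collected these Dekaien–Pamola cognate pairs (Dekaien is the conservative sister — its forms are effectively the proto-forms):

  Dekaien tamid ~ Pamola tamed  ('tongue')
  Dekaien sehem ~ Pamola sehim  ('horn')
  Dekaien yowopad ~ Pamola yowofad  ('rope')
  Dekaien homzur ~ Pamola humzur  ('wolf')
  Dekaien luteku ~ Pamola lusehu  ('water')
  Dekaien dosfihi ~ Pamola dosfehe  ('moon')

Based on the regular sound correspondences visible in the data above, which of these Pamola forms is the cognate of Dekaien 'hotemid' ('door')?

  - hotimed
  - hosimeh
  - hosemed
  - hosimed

hosimed

luteku ~ lusehu — Dekaien t corresponds to Pamola s between vowels (before a front vowel).
sehem ~ sehim — Dekaien e corresponds to Pamola i after a consonant, before a nasal.
tamid ~ tamed, dosfihi ~ dosfehe — Dekaien i corresponds to Pamola e after a consonant, before a consonant other than r, m, n, p, b, f, v.
Applying these to Dekaien 'hotemid':
  hotemid → hosemid   (t→s between vowels (before a front vowel))
  hosemid → hosimid   (e→i after a consonant, before a nasal)
  hosimid → hosimed   (i→e after a consonant, before a consonant other than r, m, n, p, b, f, v)
So the Pamola cognate is 'hosimed'.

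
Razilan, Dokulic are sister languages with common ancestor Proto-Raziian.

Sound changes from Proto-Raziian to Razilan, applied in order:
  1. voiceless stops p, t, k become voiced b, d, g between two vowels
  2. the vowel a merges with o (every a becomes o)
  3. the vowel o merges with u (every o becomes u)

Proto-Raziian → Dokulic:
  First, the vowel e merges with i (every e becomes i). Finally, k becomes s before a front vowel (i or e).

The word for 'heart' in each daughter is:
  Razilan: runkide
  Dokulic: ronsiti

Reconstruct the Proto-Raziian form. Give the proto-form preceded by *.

*ronkite

Position 2: Razilan has u, Dokulic has o. Dokulic preserves o here (none of its changes turn any other segment into o), so the proto-segment is *o.
Position 7: Razilan has e, Dokulic has i. Razilan preserves e here (none of its changes turn any other segment into e), so the proto-segment is *e.
Position 6: Razilan has d, Dokulic has t. Dokulic preserves t here (none of its changes turn any other segment into t), so the proto-segment is *t.
Continuing position by position gives *ronkite; check it forward:
Razilan: *ronkite > ronkide > runkide  (by intervocalic voicing, vowel merger)
Dokulic: start from *ronkite.
  rule 1 (vowel merger): ronkite → ronkiti
  rule 2 (palatalisation): ronkiti → ronsiti
  ⇒ Dokulic ronsiti
Only *ronkite yields all of Razilan runkide, Dokulic ronsiti.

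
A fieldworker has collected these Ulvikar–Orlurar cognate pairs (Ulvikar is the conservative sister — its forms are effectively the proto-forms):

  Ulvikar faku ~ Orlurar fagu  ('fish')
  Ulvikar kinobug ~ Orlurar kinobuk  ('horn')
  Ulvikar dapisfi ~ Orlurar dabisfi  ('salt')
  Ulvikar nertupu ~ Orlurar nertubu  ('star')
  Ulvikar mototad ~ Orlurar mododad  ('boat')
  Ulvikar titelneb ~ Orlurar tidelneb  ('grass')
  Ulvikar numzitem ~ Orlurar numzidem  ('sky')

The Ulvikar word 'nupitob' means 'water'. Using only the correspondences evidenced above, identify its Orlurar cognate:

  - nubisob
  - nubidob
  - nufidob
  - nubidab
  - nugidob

nubidob

dapisfi ~ dabisfi — Ulvikar p corresponds to Orlurar b between vowels (before a front vowel).
mototad ~ mododad — Ulvikar t corresponds to Orlurar d between vowels (before a back vowel).
Applying these to Ulvikar 'nupitob':
  nupitob → nubitob   (p→b between vowels (before a front vowel))
  nubitob → nubidob   (t→d between vowels (before a back vowel))
So the Orlurar cognate is 'nubidob'.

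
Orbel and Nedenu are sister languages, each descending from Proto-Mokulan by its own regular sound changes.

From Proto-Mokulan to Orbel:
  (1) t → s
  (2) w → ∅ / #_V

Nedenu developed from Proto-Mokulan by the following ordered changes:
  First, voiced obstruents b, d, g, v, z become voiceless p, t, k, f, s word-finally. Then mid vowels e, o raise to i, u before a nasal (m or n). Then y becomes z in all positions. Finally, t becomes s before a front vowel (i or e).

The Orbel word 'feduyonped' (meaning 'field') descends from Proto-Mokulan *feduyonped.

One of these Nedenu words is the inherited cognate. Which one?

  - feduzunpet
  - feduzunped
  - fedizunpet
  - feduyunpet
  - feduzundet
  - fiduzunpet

Nedenu: *feduyonped
  feduyonped → feduyonpet   [final devoicing]
  feduyonpet → feduyunpet   [pre-nasal raising]
  feduyunpet → feduzunpet   [unconditioned shift]
  feduzunpet (rule 4 does not apply)
  giving Nedenu feduzunpet.
Among the options, 'feduzunpet' alone shows every Nedenu change applied in order.

feduzunpet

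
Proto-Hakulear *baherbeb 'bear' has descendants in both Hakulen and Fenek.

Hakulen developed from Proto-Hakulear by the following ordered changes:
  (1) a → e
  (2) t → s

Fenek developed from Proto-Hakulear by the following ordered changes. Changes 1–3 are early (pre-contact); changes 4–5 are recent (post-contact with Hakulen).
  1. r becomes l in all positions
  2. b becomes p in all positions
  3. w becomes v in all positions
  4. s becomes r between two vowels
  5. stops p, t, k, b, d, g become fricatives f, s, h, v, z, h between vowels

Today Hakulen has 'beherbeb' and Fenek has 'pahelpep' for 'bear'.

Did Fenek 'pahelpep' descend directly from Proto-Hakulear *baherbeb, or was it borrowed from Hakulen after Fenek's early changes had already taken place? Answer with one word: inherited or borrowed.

If inherited, *baherbeb would pass through all of Fenek's changes:
Fenek: start from *baherbeb.
  rule 1 (unconditioned shift): baherbeb → bahelbeb
  rule 2 (unconditioned shift): bahelbeb → pahelpep
  rule 3: no change — pahelpep
  rule 4: no change — pahelpep
  rule 5: no change — pahelpep
  ⇒ Fenek pahelpep
If borrowed from Hakulen 'beherbeb' after the early changes, it would undergo only the recent ones:
  rule 4 (rhotacism): no change (beherbeb)
  rule 5 (intervocalic lenition): no change (beherbeb)
  ⇒ as a loan: beherbeb
Fenek 'pahelpep' matches the inherited outcome exactly, so it is an inherited cognate, not a loan.

inherited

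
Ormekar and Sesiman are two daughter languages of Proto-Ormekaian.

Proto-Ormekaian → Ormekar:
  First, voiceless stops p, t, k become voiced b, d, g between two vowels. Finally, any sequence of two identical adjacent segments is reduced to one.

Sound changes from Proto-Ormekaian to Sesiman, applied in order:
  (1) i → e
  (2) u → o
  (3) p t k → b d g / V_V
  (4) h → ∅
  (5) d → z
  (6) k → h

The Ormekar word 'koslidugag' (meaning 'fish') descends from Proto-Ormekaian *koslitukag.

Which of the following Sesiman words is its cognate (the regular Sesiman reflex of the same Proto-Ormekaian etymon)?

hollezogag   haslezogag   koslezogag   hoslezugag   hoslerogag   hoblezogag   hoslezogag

hoslezogag

Sesiman: start from *koslitukag.
  rule 1 (vowel merger): koslitukag → kosletukag
  rule 2 (vowel merger): kosletukag → kosletokag
  rule 3 (intervocalic voicing): kosletokag → kosledogag
  rule 4: no change — kosledogag
  rule 5 (unconditioned shift): kosledogag → koslezogag
  rule 6 (unconditioned shift): koslezogag → hoslezogag
  ⇒ Sesiman hoslezogag
The other candidates each miss or misapply at least one Sesiman change.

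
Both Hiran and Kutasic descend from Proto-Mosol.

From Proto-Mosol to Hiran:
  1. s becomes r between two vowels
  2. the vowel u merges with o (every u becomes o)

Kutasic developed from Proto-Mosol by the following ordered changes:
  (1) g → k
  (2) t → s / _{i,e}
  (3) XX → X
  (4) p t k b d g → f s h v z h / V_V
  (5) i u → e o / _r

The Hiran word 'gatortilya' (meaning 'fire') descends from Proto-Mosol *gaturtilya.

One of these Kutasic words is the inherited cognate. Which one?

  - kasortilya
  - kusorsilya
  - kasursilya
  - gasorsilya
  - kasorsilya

kasorsilya

Kutasic: *gaturtilya > katurtilya > katursilya > kasursilya > kasorsilya  (by unconditioned shift, palatalisation, intervocalic lenition, pre-rhotic lowering)
Only 'kasorsilya' matches the regular Kutasic development of *gaturtilya.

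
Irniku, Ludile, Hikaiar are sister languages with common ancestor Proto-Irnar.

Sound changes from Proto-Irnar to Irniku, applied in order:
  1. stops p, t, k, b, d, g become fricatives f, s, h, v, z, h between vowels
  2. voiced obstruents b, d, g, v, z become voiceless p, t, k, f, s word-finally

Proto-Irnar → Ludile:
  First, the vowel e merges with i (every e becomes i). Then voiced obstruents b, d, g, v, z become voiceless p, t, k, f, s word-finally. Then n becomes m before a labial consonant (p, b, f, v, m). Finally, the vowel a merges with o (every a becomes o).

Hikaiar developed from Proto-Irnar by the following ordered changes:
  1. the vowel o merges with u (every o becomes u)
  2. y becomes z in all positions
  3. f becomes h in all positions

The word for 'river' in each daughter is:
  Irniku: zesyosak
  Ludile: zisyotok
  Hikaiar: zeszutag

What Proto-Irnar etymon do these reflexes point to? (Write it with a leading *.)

Position 2: Irniku has e, Ludile has i, Hikaiar has e. Irniku preserves e here (none of its changes turn any other segment into e), so the proto-segment is *e.
Position 6: Irniku has s, Ludile has t, Hikaiar has t. Hikaiar preserves t here (none of its changes turn any other segment into t), so the proto-segment is *t.
Position 7: Irniku has a, Ludile has o, Hikaiar has a. Irniku preserves a here (none of its changes turn any other segment into a), so the proto-segment is *a.
Verify the candidate proto-form against each daughter:
Irniku: *zesyotag
  zesyotag → zesyosag   [intervocalic lenition]
  zesyosag → zesyosak   [final devoicing]
  giving Irniku zesyosak.
Ludile: *zesyotag > zisyotag > zisyotak > zisyotok  (by vowel merger, final devoicing, vowel merger)
Hikaiar: *zesyotag
  zesyotag → zesyutag   [vowel merger]
  zesyutag → zeszutag   [unconditioned shift]
  zeszutag (rule 3 does not apply)
  giving Hikaiar zeszutag.
No other proto-form is consistent with every reflex, so the reconstruction is *zesyotag.

*zesyotag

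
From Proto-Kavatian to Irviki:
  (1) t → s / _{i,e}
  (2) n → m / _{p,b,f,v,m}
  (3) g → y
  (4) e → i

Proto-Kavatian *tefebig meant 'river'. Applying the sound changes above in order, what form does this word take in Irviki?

Irviki: *tefebig > sefebig > sefebiy > sifibiy  (by palatalisation, unconditioned shift, vowel merger)

sifibiy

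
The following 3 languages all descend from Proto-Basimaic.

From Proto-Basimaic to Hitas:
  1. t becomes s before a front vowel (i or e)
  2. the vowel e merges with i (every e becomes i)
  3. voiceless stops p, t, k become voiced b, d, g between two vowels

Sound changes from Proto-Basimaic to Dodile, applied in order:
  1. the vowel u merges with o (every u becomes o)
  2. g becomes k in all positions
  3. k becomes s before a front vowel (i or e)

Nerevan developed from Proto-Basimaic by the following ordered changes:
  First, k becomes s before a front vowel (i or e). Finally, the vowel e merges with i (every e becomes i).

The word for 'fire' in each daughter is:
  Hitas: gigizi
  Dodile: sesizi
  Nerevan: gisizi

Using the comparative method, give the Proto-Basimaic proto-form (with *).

Position 1: Hitas has g, Dodile has s, Nerevan has g. Nerevan preserves g here (none of its changes turn any other segment into g), so the proto-segment is *g.
Position 2: Hitas has i, Dodile has e, Nerevan has i. Dodile preserves e here (none of its changes turn any other segment into e), so the proto-segment is *e.
Position 3: Hitas has g, Dodile has s, Nerevan has s. Taking the neighbouring segments as reconstructed: Hitas g could go back to *k or *g; Dodile s could go back to *k or *g or *s; Nerevan s could go back to *k or *s — the one source consistent with every daughter is *k.
Continuing position by position gives *gekizi; check it forward:
Hitas: *gekizi
  gekizi (rule 1 does not apply)
  gekizi → gikizi   [vowel merger]
  gikizi → gigizi   [intervocalic voicing]
  giving Hitas gigizi.
Dodile: *gekizi > kekizi > sesizi  (by unconditioned shift, palatalisation)
Nerevan: *gekizi
  gekizi → gesizi   [palatalisation]
  gesizi → gisizi   [vowel merger]
  giving Nerevan gisizi.
No other proto-form is consistent with every reflex, so the reconstruction is *gekizi.

*gekizi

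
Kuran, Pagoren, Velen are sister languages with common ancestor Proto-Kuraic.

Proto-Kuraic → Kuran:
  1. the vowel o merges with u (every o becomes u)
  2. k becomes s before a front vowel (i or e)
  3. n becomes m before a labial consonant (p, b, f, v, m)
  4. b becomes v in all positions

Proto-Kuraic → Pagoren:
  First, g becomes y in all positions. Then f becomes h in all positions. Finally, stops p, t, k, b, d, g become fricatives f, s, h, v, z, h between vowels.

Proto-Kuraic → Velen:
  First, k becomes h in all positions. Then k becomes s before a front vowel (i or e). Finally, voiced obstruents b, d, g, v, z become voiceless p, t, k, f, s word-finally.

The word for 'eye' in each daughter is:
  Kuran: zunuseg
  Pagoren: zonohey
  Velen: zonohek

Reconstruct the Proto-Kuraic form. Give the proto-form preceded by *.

Position 4: Kuran has u, Pagoren has o, Velen has o. Pagoren preserves o here (none of its changes turn any other segment into o), so the proto-segment is *o.
Position 7: Kuran has g, Pagoren has y, Velen has k. Kuran preserves g here (none of its changes turn any other segment into g), so the proto-segment is *g.
Verify the candidate proto-form against each daughter:
Kuran: *zonokeg > zunukeg > zunuseg  (by vowel merger, palatalisation)
Pagoren: *zonokeg > zonokey > zonohey  (by unconditioned shift, intervocalic lenition)
Velen: *zonokeg
  zonokeg → zonoheg   [unconditioned shift]
  zonoheg (rule 2 does not apply)
  zonoheg → zonohek   [final devoicing]
  giving Velen zonohek.
No other proto-form is consistent with every reflex, so the reconstruction is *zonokeg.

*zonokeg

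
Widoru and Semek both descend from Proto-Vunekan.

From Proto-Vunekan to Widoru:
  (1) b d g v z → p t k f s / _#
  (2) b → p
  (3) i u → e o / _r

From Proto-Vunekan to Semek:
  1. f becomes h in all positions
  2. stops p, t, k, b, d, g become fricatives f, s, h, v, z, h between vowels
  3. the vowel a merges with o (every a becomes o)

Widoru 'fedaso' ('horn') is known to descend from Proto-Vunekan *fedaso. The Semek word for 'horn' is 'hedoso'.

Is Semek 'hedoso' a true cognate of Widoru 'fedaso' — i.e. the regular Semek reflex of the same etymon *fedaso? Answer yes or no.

Derive the expected Semek reflex of *fedaso:
Semek: *fedaso > hedaso > hezaso > hezoso  (by unconditioned shift, intervocalic lenition, vowel merger)
The regular Semek reflex would be 'hezoso', but the attested form is 'hedoso'. The correspondence is irregular, so they are not cognates (the Semek form has a different source).

no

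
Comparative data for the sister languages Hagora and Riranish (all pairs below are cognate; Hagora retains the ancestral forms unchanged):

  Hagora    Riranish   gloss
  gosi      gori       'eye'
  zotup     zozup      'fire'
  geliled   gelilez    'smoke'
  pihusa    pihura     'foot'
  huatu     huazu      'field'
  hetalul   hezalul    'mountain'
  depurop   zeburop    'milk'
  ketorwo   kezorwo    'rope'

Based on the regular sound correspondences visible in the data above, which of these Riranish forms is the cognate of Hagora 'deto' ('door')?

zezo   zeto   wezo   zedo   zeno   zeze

zezo

depurop ~ zeburop — Hagora d corresponds to Riranish z word-initially before a front vowel.
ketorwo ~ kezorwo — Hagora t corresponds to Riranish z between vowels (before a back vowel).
Applying these to Hagora 'deto':
  deto → zeto   (d→z word-initially before a front vowel)
  zeto → zezo   (t→z between vowels (before a back vowel))
So the Riranish cognate is 'zezo'.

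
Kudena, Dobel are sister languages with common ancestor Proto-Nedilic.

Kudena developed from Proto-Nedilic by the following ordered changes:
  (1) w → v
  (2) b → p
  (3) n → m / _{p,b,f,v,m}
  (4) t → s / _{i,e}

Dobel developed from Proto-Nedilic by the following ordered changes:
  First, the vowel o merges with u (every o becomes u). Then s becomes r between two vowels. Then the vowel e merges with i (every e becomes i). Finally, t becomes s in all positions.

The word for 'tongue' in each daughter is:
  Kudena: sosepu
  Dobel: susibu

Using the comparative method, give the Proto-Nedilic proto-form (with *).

Position 5: Kudena has p, Dobel has b. Dobel preserves b here (none of its changes turn any other segment into b), so the proto-segment is *b.
Position 4: Kudena has e, Dobel has i. Kudena preserves e here (none of its changes turn any other segment into e), so the proto-segment is *e.
Position 3: Kudena has s, Dobel has s. Taking the neighbouring segments as reconstructed: Kudena s could go back to *t or *s; Dobel s can only go back to *t — the one source consistent with every daughter is *t.
Continuing position by position gives *sotebu; check it forward:
Kudena: start from *sotebu.
  rule 1: no change — sotebu
  rule 2 (unconditioned shift): sotebu → sotepu
  rule 3: no change — sotepu
  rule 4 (palatalisation): sotepu → sosepu
  ⇒ Kudena sosepu
Dobel: *sotebu > sutebu > sutibu > susibu  (by vowel merger, vowel merger, unconditioned shift)
No other proto-form is consistent with every reflex, so the reconstruction is *sotebu.

*sotebu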